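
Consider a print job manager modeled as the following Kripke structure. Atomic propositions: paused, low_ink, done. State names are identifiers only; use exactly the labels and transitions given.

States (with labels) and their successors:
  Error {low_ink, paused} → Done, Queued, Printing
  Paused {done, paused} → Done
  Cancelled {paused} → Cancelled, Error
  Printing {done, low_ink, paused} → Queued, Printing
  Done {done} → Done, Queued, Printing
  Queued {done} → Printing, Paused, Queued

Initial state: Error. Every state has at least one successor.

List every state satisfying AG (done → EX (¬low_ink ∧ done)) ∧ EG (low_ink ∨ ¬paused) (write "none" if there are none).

{Error, Printing, Done, Queued}

States satisfying done → EX (¬low_ink ∧ done): {Error, Paused, Cancelled, Printing, Done, Queued}.
States satisfying AG (done → EX (¬low_ink ∧ done)): {Error, Paused, Cancelled, Printing, Done, Queued}.
States satisfying low_ink ∨ ¬paused: {Error, Printing, Done, Queued}.
States satisfying EG (low_ink ∨ ¬paused): {Error, Printing, Done, Queued}.
States satisfying AG (done → EX (¬low_ink ∧ done)) ∧ EG (low_ink ∨ ¬paused): {Error, Printing, Done, Queued}.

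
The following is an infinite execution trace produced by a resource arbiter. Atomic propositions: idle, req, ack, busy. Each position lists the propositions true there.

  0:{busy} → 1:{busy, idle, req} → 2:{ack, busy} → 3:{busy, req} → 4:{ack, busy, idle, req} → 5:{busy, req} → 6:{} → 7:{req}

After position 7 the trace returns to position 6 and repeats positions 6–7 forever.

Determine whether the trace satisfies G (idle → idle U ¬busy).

idle → idle U ¬busy must hold at every position from 0 onward. It fails at position 1, so G (idle → idle U ¬busy) is false.
Positions where idle holds: 1, 4.
Check idle U ¬busy at each: 1→fails, 4→fails.

Violated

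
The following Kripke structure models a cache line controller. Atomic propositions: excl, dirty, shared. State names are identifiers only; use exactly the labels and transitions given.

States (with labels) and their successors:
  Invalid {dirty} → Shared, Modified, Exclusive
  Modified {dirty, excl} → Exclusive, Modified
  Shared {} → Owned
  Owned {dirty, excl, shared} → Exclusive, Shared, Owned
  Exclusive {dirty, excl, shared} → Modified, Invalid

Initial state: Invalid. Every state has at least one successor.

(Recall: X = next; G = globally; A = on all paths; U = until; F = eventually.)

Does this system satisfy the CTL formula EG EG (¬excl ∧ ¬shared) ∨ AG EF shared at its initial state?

Holds

States satisfying EG (¬excl ∧ ¬shared): ∅.
States satisfying EG EG (¬excl ∧ ¬shared): ∅.
States satisfying EF shared: {Invalid, Modified, Shared, Owned, Exclusive}.
States satisfying AG EF shared: {Invalid, Modified, Shared, Owned, Exclusive}.
States satisfying EG EG (¬excl ∧ ¬shared) ∨ AG EF shared: {Invalid, Modified, Shared, Owned, Exclusive}.
Invalid ∈ Sat(EG EG (¬excl ∧ ¬shared) ∨ AG EF shared).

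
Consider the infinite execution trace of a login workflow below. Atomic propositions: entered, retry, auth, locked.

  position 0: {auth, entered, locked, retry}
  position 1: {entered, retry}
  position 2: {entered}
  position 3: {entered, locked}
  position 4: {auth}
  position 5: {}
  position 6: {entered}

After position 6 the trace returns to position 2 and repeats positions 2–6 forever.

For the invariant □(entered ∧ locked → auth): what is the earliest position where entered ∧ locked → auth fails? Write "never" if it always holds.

3

Check entered ∧ locked → auth at each position in order: 0 ✓, 1 ✓, 2 ✓.
At position 3 the labels are {entered, locked}, so entered ∧ locked → auth is false there. This is the first violation.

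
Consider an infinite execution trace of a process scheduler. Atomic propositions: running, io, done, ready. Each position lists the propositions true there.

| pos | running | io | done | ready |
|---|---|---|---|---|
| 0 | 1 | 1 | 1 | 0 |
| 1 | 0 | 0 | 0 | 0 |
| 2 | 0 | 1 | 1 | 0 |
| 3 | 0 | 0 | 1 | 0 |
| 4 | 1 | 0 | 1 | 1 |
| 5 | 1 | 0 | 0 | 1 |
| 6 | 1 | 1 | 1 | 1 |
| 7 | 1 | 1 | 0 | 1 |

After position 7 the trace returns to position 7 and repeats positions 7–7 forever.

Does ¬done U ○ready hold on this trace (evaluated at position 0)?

Walking from position 0: at position 0, ○ready has not yet held and ¬done fails, so ¬done U ○ready is false.

No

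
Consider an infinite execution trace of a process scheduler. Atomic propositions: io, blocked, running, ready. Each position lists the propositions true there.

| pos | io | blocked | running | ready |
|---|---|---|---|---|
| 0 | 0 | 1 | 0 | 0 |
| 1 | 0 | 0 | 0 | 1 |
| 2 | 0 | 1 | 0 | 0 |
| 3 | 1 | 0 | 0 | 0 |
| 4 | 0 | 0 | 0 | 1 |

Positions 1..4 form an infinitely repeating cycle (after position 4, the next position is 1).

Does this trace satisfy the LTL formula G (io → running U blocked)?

No

io → running U blocked must hold at every position from 0 onward. It fails at position 3, so G (io → running U blocked) is false.
Positions where io holds: 3.
Check running U blocked at each: 3→fails.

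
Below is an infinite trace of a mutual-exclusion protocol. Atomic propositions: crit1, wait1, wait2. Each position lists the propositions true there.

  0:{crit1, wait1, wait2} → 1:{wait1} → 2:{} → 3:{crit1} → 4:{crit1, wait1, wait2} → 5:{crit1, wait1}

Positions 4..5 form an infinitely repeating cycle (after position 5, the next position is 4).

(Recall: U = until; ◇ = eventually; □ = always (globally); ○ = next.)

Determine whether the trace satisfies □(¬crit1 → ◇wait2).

Holds

¬crit1 → ◇wait2 holds at every position 0..5, and those are all positions ever visited, so □(¬crit1 → ◇wait2) holds.
Positions where ¬crit1 holds: 1, 2.
Check ◇wait2 at each: 1→ok, 2→ok.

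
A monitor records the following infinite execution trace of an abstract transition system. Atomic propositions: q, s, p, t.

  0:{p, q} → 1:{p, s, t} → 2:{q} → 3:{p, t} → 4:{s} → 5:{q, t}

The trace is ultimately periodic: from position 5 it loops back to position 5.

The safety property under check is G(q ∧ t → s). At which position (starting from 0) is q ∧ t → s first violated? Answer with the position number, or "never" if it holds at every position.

Check q ∧ t → s at each position in order: 0 ✓, 1 ✓, 2 ✓, 3 ✓, 4 ✓.
At position 5 the labels are {q, t}, so q ∧ t → s is false there. This is the first violation.

5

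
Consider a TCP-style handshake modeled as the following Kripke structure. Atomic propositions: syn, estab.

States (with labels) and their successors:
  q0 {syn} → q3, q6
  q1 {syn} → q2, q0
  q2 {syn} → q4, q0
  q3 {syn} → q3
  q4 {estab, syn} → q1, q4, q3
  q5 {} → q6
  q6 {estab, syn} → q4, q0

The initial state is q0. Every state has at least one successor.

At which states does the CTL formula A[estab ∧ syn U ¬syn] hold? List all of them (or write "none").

States satisfying estab ∧ syn: {q4, q6}.
States satisfying ¬syn: {q5}.
States satisfying A[estab ∧ syn U ¬syn]: {q5}.

{q5}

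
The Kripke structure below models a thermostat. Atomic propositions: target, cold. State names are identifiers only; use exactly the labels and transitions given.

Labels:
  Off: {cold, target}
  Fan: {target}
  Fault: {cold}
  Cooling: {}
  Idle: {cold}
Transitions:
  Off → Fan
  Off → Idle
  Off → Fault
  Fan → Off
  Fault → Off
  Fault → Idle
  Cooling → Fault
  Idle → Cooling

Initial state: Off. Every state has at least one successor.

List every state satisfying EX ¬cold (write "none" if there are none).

{Off, Idle}

States satisfying ¬cold: {Fan, Cooling}.
States satisfying EX ¬cold: {Off, Idle}.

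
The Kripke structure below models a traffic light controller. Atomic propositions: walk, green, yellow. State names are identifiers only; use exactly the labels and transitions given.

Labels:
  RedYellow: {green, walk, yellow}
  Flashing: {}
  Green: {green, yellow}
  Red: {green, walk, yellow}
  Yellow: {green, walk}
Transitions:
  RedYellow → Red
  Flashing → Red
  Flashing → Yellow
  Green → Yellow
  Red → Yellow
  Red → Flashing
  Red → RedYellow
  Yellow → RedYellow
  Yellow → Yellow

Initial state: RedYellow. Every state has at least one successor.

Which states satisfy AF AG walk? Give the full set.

States satisfying AG walk: ∅.
States satisfying AF AG walk: ∅.

none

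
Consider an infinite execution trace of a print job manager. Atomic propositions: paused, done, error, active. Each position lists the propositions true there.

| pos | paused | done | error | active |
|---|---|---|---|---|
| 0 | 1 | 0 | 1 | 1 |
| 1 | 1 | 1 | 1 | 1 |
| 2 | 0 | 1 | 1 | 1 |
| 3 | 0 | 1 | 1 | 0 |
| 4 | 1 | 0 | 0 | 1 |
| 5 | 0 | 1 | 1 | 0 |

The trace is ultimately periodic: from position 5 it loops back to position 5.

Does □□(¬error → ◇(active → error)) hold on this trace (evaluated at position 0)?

Satisfied

□(¬error → ◇(active → error)) holds at every position 0..5, and those are all positions ever visited, so □□(¬error → ◇(active → error)) holds.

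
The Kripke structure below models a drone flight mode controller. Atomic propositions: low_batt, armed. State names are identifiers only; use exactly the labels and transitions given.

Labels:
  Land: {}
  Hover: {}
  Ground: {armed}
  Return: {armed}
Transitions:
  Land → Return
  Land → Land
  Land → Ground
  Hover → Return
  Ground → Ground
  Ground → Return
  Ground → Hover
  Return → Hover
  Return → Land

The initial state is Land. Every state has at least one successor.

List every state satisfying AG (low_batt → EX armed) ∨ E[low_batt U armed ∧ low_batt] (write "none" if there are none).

States satisfying low_batt → EX armed: {Land, Hover, Ground, Return}.
States satisfying AG (low_batt → EX armed): {Land, Hover, Ground, Return}.
States satisfying low_batt: ∅.
States satisfying armed ∧ low_batt: ∅.
States satisfying E[low_batt U armed ∧ low_batt]: ∅.
States satisfying AG (low_batt → EX armed) ∨ E[low_batt U armed ∧ low_batt]: {Land, Hover, Ground, Return}.

{Land, Hover, Ground, Return}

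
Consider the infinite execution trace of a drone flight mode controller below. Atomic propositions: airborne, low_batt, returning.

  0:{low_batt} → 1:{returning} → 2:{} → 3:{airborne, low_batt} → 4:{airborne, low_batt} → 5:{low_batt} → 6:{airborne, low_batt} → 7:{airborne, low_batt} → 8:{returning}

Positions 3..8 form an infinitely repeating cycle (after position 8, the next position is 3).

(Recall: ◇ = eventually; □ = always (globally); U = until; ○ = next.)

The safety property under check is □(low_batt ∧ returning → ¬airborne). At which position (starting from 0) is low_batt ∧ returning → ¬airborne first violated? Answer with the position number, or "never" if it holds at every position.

low_batt ∧ returning → ¬airborne holds at every position 0..8, and those are all the positions the trace ever visits, so the invariant □(low_batt ∧ returning → ¬airborne) is never violated.

never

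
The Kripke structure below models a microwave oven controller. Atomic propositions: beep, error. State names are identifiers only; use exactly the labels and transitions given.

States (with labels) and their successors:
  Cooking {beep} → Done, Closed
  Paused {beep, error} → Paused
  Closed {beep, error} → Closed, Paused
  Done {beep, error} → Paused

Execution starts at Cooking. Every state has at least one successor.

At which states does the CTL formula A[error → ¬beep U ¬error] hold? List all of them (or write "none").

{Cooking}

States satisfying error → ¬beep: {Cooking}.
States satisfying ¬error: {Cooking}.
States satisfying A[error → ¬beep U ¬error]: {Cooking}.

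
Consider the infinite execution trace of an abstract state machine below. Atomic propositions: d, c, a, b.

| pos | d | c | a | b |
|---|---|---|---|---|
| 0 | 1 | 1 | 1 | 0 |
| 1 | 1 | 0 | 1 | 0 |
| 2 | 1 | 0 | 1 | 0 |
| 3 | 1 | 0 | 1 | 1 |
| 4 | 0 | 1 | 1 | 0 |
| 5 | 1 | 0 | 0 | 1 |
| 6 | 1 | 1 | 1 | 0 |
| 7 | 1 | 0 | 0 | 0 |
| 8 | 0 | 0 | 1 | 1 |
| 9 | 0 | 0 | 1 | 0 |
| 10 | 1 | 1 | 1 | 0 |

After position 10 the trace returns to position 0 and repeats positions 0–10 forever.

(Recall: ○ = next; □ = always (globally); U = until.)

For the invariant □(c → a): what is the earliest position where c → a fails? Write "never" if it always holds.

c → a holds at every position 0..10, and those are all the positions the trace ever visits, so the invariant □(c → a) is never violated.

never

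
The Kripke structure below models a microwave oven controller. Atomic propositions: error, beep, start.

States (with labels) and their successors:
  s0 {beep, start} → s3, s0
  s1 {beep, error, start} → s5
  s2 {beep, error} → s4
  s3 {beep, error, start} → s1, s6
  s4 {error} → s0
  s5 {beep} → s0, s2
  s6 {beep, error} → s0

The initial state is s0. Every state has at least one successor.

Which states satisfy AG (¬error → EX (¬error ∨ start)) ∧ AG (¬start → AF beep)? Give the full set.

{s0, s1, s2, s3, s4, s5, s6}

States satisfying ¬error → EX (¬error ∨ start): {s0, s1, s2, s3, s4, s5, s6}.
States satisfying AG (¬error → EX (¬error ∨ start)): {s0, s1, s2, s3, s4, s5, s6}.
States satisfying ¬start → AF beep: {s0, s1, s2, s3, s4, s5, s6}.
States satisfying AG (¬start → AF beep): {s0, s1, s2, s3, s4, s5, s6}.
States satisfying AG (¬error → EX (¬error ∨ start)) ∧ AG (¬start → AF beep): {s0, s1, s2, s3, s4, s5, s6}.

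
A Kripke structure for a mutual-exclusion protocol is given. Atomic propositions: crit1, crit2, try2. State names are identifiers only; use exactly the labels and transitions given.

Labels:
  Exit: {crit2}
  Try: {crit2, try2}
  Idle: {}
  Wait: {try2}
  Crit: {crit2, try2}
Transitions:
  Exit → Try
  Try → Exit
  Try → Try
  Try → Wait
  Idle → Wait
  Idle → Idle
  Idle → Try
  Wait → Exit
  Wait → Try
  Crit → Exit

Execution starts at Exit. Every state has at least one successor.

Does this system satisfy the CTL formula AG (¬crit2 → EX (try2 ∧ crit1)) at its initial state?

Violated

States satisfying ¬crit2 → EX (try2 ∧ crit1): {Exit, Try, Crit}.
States satisfying AG (¬crit2 → EX (try2 ∧ crit1)): ∅.
Wait is reachable from Exit and violates ¬crit2 → EX (try2 ∧ crit1), so AG fails at Exit.
Exit ∉ Sat(AG (¬crit2 → EX (try2 ∧ crit1))).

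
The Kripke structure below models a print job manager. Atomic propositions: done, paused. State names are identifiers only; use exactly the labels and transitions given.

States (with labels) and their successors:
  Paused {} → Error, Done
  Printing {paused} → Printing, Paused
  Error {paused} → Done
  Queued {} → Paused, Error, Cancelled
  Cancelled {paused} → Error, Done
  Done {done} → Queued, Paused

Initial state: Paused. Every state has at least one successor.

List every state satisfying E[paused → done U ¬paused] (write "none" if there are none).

{Paused, Queued, Done}

States satisfying paused → done: {Paused, Queued, Done}.
States satisfying ¬paused: {Paused, Queued, Done}.
States satisfying E[paused → done U ¬paused]: {Paused, Queued, Done}.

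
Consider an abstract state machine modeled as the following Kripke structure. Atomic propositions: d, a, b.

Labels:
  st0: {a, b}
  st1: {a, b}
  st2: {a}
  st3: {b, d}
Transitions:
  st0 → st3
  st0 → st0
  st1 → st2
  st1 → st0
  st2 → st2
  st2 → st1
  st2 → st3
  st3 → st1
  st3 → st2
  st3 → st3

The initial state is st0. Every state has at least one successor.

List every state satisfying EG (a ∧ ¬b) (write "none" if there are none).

States satisfying a ∧ ¬b: {st2}.
States satisfying EG (a ∧ ¬b): {st2}.

{st2}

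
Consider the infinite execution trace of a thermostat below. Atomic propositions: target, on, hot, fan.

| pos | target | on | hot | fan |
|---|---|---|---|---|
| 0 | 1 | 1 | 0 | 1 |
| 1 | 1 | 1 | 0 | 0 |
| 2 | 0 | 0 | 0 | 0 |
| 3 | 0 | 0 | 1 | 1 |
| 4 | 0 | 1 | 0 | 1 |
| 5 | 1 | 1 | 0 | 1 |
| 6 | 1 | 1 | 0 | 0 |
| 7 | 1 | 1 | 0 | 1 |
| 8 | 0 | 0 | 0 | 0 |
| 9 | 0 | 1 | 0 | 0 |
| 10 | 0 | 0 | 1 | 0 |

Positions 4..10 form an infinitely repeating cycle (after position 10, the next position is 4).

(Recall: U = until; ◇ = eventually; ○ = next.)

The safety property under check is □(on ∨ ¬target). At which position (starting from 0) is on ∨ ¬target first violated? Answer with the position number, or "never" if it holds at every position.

on ∨ ¬target holds at every position 0..10, and those are all the positions the trace ever visits, so the invariant □(on ∨ ¬target) is never violated.

never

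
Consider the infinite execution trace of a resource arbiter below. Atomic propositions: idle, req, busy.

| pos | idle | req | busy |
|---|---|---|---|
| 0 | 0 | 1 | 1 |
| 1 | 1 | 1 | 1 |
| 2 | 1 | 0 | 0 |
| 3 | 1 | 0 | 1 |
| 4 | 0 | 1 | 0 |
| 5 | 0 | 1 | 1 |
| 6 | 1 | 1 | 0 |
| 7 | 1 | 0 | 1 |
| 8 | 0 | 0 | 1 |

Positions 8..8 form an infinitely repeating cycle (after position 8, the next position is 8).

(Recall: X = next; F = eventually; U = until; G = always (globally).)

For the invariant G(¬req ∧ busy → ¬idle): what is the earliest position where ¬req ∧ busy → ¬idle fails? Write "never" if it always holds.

3

Check ¬req ∧ busy → ¬idle at each position in order: 0 ✓, 1 ✓, 2 ✓.
At position 3 the labels are {busy, idle}, so ¬req ∧ busy → ¬idle is false there. This is the first violation.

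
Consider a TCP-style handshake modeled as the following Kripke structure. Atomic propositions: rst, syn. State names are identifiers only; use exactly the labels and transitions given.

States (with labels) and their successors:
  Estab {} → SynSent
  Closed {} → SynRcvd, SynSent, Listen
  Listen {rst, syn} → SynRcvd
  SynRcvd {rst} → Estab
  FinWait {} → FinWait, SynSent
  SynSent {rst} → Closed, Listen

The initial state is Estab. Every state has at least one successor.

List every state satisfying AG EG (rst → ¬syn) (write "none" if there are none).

none

States satisfying EG (rst → ¬syn): {Estab, Closed, SynRcvd, FinWait, SynSent}.
States satisfying AG EG (rst → ¬syn): ∅.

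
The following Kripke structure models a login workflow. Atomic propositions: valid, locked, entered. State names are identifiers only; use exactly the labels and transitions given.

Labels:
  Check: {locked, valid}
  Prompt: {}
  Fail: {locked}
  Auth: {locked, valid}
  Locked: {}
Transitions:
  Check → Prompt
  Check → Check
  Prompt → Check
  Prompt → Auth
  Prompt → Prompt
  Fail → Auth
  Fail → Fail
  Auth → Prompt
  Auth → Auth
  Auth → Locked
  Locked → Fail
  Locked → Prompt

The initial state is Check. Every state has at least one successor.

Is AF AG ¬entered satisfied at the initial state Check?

Holds

States satisfying AG ¬entered: {Check, Prompt, Fail, Auth, Locked}.
States satisfying AF AG ¬entered: {Check, Prompt, Fail, Auth, Locked}.
Check ∈ Sat(AF AG ¬entered).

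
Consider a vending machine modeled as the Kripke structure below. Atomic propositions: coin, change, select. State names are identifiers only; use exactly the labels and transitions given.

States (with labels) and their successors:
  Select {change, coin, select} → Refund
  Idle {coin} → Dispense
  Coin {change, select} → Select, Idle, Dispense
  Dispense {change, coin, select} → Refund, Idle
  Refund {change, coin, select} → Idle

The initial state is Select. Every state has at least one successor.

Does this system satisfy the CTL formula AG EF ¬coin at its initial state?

Does not hold

States satisfying EF ¬coin: {Coin}.
States satisfying AG EF ¬coin: ∅.
Dispense is reachable from Select and violates EF ¬coin, so AG fails at Select.
Select ∉ Sat(AG EF ¬coin).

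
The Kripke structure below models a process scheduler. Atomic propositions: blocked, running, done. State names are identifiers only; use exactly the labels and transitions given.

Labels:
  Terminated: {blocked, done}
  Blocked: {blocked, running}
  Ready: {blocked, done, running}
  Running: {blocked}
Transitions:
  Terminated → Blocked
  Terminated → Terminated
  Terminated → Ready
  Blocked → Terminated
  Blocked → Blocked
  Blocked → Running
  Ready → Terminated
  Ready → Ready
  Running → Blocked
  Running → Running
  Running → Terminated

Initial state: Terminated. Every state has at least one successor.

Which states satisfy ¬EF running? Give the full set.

States satisfying running: {Blocked, Ready}.
States satisfying EF running: {Terminated, Blocked, Ready, Running}.
States satisfying ¬EF running: ∅.

none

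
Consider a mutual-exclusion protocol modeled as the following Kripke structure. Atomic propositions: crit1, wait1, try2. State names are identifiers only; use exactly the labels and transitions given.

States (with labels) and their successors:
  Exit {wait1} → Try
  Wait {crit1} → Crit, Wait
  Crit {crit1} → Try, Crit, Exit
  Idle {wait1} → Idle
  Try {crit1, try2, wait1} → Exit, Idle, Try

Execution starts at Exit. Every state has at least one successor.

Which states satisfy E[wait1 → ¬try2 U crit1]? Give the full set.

{Exit, Wait, Crit, Try}

States satisfying wait1 → ¬try2: {Exit, Wait, Crit, Idle}.
States satisfying crit1: {Wait, Crit, Try}.
States satisfying E[wait1 → ¬try2 U crit1]: {Exit, Wait, Crit, Try}.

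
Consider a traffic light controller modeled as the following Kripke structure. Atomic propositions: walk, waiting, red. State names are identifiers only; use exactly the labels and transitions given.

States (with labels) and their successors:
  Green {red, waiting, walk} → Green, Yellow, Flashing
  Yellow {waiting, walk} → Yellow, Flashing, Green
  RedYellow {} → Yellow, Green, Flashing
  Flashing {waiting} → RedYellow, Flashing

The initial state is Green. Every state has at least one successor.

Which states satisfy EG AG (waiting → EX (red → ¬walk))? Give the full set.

{Green, Yellow, RedYellow, Flashing}

States satisfying AG (waiting → EX (red → ¬walk)): {Green, Yellow, RedYellow, Flashing}.
States satisfying EG AG (waiting → EX (red → ¬walk)): {Green, Yellow, RedYellow, Flashing}.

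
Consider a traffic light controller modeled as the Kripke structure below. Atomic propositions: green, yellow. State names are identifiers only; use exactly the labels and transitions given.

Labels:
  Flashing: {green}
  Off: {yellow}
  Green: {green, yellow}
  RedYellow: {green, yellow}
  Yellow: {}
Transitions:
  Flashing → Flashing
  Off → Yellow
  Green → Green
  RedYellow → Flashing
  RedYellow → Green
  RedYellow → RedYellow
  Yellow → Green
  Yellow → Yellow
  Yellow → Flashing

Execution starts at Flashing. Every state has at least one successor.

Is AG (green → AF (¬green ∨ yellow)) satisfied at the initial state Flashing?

No

States satisfying green → AF (¬green ∨ yellow): {Off, Green, RedYellow, Yellow}.
States satisfying AG (green → AF (¬green ∨ yellow)): {Green}.
Flashing is reachable from Flashing and violates green → AF (¬green ∨ yellow), so AG fails at Flashing.
Flashing ∉ Sat(AG (green → AF (¬green ∨ yellow))).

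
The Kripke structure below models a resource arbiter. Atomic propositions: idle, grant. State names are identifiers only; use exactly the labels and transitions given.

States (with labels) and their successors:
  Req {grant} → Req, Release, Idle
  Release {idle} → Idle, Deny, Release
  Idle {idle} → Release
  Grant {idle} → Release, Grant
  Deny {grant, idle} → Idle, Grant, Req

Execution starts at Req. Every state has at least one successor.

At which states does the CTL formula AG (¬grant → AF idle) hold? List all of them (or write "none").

States satisfying ¬grant → AF idle: {Req, Release, Idle, Grant, Deny}.
States satisfying AG (¬grant → AF idle): {Req, Release, Idle, Grant, Deny}.

{Req, Release, Idle, Grant, Deny}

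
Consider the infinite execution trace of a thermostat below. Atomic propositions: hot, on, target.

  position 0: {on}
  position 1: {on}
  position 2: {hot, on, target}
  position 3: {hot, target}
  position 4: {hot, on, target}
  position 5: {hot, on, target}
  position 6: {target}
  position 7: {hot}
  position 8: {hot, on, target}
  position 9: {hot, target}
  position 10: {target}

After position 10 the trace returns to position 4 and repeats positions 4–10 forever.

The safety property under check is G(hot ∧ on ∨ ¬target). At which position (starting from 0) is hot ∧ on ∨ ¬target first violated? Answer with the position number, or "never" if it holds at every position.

Check hot ∧ on ∨ ¬target at each position in order: 0 ✓, 1 ✓, 2 ✓.
At position 3 the labels are {hot, target}, so hot ∧ on ∨ ¬target is false there. This is the first violation.

3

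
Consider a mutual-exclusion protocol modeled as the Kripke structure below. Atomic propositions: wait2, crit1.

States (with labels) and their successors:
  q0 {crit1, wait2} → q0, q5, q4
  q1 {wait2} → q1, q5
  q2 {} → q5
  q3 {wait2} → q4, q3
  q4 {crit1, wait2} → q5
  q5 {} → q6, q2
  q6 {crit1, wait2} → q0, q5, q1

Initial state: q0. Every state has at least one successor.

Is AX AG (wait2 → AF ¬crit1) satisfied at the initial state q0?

No

States satisfying AG (wait2 → AF ¬crit1): ∅.
States satisfying AX AG (wait2 → AF ¬crit1): ∅.
q0 ∉ Sat(AX AG (wait2 → AF ¬crit1)).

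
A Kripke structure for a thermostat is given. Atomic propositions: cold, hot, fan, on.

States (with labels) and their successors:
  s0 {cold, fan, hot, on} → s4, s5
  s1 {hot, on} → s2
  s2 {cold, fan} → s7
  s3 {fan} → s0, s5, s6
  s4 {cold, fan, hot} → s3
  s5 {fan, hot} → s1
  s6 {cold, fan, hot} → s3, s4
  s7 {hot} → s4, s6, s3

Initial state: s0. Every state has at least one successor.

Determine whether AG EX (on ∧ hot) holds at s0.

Violated

States satisfying EX (on ∧ hot): {s3, s5}.
States satisfying AG EX (on ∧ hot): ∅.
s0 is reachable from s0 and violates EX (on ∧ hot), so AG fails at s0.
s0 ∉ Sat(AG EX (on ∧ hot)).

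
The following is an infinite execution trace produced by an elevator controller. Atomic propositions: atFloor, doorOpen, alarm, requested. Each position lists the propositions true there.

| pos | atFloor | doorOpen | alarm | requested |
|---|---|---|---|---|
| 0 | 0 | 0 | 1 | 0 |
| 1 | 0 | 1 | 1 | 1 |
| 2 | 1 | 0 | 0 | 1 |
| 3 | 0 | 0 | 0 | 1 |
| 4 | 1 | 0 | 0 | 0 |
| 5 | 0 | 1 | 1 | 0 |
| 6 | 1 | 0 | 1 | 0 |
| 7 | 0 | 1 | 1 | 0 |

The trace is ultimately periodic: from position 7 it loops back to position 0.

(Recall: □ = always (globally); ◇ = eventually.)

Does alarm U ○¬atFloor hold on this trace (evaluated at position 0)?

Walking from position 0: ○¬atFloor first holds at position 0, and alarm holds at every earlier position along the way, so alarm U ○¬atFloor holds.

Satisfied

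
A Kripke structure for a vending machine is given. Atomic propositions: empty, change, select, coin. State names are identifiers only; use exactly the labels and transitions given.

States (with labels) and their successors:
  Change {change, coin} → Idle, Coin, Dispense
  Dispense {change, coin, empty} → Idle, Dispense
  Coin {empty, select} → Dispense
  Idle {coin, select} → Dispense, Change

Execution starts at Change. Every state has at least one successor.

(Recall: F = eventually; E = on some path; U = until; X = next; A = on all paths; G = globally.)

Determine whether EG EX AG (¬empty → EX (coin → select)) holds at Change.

Violated

States satisfying EX AG (¬empty → EX (coin → select)): ∅.
States satisfying EG EX AG (¬empty → EX (coin → select)): ∅.
No suitable path/successor from Change witnesses the formula.
Change ∉ Sat(EG EX AG (¬empty → EX (coin → select))).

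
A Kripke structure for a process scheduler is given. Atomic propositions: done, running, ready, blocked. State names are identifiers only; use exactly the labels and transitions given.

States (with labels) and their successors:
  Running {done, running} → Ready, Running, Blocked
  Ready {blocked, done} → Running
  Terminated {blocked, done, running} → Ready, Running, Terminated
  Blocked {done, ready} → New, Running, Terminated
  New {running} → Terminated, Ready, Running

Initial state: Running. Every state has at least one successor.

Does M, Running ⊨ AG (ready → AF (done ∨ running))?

States satisfying ready → AF (done ∨ running): {Running, Ready, Terminated, Blocked, New}.
States satisfying AG (ready → AF (done ∨ running)): {Running, Ready, Terminated, Blocked, New}.
Every state reachable from Running satisfies ready → AF (done ∨ running).
Running ∈ Sat(AG (ready → AF (done ∨ running))).

Yes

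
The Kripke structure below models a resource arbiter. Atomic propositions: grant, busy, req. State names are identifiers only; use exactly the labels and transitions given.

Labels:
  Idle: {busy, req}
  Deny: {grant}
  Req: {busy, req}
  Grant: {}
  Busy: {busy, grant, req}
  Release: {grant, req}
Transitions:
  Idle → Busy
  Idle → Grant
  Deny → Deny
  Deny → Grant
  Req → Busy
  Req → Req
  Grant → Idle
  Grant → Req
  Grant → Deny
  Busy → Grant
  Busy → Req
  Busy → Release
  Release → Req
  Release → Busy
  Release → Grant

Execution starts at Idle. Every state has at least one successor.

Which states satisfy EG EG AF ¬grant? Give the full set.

{Idle, Req, Grant}

States satisfying EG AF ¬grant: {Idle, Req, Grant}.
States satisfying EG EG AF ¬grant: {Idle, Req, Grant}.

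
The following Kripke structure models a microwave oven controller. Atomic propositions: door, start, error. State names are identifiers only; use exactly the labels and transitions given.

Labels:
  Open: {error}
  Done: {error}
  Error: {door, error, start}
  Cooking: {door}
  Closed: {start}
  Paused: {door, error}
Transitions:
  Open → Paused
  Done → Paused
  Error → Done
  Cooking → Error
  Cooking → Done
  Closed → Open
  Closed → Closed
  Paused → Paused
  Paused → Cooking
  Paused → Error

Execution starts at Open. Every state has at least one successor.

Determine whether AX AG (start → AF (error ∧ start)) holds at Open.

Yes

States satisfying AG (start → AF (error ∧ start)): {Open, Done, Error, Cooking, Paused}.
States satisfying AX AG (start → AF (error ∧ start)): {Open, Done, Error, Cooking, Paused}.
Open ∈ Sat(AX AG (start → AF (error ∧ start))).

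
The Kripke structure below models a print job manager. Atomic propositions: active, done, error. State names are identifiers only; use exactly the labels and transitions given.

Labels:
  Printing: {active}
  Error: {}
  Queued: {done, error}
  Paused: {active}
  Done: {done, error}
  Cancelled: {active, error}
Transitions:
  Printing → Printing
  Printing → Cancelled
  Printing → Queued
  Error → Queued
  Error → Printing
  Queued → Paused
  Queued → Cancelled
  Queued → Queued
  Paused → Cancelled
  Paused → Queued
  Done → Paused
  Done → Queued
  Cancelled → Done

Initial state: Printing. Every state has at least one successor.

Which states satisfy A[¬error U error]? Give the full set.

{Queued, Paused, Done, Cancelled}

States satisfying ¬error: {Printing, Error, Paused}.
States satisfying error: {Queued, Done, Cancelled}.
States satisfying A[¬error U error]: {Queued, Paused, Done, Cancelled}.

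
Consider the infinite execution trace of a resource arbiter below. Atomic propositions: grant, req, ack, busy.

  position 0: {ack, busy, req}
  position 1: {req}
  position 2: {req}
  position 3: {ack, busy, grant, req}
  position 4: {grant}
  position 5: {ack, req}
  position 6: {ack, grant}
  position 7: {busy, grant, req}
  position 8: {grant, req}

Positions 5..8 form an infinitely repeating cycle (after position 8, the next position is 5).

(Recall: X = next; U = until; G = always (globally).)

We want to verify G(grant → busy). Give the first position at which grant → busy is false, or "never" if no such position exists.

Check grant → busy at each position in order: 0 ✓, 1 ✓, 2 ✓, 3 ✓.
At position 4 the labels are {grant}, so grant → busy is false there. This is the first violation.

4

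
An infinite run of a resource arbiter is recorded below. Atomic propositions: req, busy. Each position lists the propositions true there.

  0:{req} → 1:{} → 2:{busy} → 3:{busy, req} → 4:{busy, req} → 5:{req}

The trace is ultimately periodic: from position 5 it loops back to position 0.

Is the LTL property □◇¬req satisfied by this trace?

Yes

◇¬req holds at every position 0..5, and those are all positions ever visited, so □◇¬req holds.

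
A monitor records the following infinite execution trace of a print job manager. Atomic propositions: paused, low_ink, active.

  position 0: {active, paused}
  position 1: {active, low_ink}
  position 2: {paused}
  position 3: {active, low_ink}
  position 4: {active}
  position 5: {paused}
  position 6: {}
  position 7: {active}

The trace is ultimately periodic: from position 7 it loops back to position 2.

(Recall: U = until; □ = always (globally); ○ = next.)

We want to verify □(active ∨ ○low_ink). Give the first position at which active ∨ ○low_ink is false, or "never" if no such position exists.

Check active ∨ ○low_ink at each position in order: 0 ✓, 1 ✓, 2 ✓, 3 ✓, 4 ✓.
At position 5 the labels are {paused} and the next position 6 has {}, so active ∨ ○low_ink is false there. This is the first violation.

5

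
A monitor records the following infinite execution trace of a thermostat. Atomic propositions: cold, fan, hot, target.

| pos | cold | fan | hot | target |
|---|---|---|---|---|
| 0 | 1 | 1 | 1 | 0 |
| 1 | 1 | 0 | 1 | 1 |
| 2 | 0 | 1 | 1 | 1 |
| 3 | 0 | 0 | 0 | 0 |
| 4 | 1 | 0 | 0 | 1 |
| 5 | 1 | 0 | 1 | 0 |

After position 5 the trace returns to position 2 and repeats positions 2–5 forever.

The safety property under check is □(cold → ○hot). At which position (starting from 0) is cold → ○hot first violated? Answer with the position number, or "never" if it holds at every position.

cold → ○hot holds at every position 0..5, and those are all the positions the trace ever visits, so the invariant □(cold → ○hot) is never violated.

never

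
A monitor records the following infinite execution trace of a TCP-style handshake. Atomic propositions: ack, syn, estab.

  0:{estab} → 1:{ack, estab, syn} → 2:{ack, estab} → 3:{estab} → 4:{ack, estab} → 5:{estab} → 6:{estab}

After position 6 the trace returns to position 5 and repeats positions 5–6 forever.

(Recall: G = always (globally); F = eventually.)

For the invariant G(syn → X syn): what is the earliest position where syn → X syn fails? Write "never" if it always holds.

1

Check syn → X syn at each position in order: 0 ✓.
At position 1 the labels are {ack, estab, syn} and the next position 2 has {ack, estab}, so syn → X syn is false there. This is the first violation.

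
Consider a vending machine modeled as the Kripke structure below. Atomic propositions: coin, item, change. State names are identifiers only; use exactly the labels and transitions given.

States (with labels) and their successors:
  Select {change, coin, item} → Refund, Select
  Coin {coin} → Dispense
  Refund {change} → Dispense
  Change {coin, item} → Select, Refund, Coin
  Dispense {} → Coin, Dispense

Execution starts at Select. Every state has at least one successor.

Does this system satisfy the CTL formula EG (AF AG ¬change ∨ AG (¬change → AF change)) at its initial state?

Does not hold

States satisfying AF AG ¬change ∨ AG (¬change → AF change): {Coin, Refund, Dispense}.
States satisfying EG (AF AG ¬change ∨ AG (¬change → AF change)): {Coin, Refund, Dispense}.
No suitable path/successor from Select witnesses the formula.
Select ∉ Sat(EG (AF AG ¬change ∨ AG (¬change → AF change))).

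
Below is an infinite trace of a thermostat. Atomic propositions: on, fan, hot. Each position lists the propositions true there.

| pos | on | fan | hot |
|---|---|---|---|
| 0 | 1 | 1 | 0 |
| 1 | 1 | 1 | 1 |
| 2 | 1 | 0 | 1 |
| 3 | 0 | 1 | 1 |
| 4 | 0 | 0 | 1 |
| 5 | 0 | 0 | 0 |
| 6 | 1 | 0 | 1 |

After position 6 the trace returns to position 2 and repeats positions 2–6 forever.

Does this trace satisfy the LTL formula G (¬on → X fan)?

¬on → X fan must hold at every position from 0 onward. It fails at position 3, so G (¬on → X fan) is false.
Positions where ¬on holds: 3, 4, 5.
Check X fan at each: 3→fails, 4→fails, 5→fails.

No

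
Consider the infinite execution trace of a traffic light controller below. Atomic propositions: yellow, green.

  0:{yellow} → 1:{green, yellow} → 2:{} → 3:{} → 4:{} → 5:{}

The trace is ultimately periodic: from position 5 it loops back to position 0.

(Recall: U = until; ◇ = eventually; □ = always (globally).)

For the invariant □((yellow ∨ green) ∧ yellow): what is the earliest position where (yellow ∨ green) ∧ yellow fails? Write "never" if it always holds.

2

Check (yellow ∨ green) ∧ yellow at each position in order: 0 ✓, 1 ✓.
At position 2 the labels are {}, so (yellow ∨ green) ∧ yellow is false there. This is the first violation.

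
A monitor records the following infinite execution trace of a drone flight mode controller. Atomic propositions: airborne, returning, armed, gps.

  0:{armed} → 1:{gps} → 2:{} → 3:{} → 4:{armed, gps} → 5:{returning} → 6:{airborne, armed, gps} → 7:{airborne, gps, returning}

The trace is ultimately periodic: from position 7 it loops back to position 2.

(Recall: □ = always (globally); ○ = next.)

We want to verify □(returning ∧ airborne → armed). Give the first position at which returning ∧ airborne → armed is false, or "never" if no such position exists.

7

Check returning ∧ airborne → armed at each position in order: 0 ✓, 1 ✓, 2 ✓, 3 ✓, 4 ✓, 5 ✓, 6 ✓.
At position 7 the labels are {airborne, gps, returning}, so returning ∧ airborne → armed is false there. This is the first violation.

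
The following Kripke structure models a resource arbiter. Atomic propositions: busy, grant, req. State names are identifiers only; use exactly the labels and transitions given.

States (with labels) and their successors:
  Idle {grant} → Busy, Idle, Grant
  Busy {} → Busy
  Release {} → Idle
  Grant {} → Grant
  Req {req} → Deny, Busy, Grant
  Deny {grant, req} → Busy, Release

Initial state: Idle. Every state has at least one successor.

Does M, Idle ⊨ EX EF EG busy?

States satisfying EF EG busy: ∅.
States satisfying EX EF EG busy: ∅.
No suitable path/successor from Idle witnesses the formula.
Idle ∉ Sat(EX EF EG busy).

Violated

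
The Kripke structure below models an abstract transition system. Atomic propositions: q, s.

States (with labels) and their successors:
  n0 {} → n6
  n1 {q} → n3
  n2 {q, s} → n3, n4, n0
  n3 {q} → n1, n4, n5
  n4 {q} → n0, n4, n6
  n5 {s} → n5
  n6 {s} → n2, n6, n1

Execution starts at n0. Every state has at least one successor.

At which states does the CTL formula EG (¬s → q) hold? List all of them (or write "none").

{n1, n2, n3, n4, n5, n6}

States satisfying ¬s → q: {n1, n2, n3, n4, n5, n6}.
States satisfying EG (¬s → q): {n1, n2, n3, n4, n5, n6}.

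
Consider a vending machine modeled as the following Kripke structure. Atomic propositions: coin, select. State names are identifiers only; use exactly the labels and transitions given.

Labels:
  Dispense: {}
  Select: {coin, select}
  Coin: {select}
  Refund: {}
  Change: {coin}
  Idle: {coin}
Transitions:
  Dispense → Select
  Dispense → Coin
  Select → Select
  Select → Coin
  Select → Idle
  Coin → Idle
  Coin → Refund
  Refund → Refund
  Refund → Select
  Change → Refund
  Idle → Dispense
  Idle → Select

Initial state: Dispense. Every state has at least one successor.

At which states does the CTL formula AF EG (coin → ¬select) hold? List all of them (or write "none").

States satisfying EG (coin → ¬select): {Dispense, Coin, Refund, Change, Idle}.
States satisfying AF EG (coin → ¬select): {Dispense, Coin, Refund, Change, Idle}.

{Dispense, Coin, Refund, Change, Idle}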